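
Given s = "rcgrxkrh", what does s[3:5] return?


Input string: 'rcgrxkrh'
Operation: slice [3:5]
Extract characters: s[3]='r', s[4]='x'
Result: rx


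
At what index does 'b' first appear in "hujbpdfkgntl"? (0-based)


Input string: 'hujbpdfkgntl'
Target: 'b'
Scanning left to right: s[0]='h', s[1]='u', s[2]='j', s[3]='b'
First match at index: 3


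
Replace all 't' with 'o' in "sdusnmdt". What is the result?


Input string: 'sdusnmdt'
Operation: replace 't' with 'o'
Positions of 't': 7
After replacement: sdusnmdo


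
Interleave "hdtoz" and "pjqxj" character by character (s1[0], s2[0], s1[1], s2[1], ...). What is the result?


String 1: 'hdtoz'
String 2: 'pjqxj'
Operation: alternate characters
Pairs: 'h'+'p', 'd'+'j', 't'+'q', 'o'+'x', 'z'+'j'
Result: hpdjtqoxzj


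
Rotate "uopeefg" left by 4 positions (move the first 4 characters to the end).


Input: 'uopeefg', shift = 4
Operation: split at index 4 and swap parts
Front part s[0:4] = 'uope'
Back part s[4:] = 'efg'
Rotated = back + front = 'efg' + 'uope'
Result: efguope


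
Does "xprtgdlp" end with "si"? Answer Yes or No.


Input string: 'xprtgdlp'
Suffix to check: 'si'
Last 2 characters of input: 'lp'
Match: False
Result: No


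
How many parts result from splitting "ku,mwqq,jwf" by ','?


Input string: 'ku,mwqq,jwf'
Delimiter: ','
Split result: 'ku', 'mwqq', 'jwf'
Number of parts: 3


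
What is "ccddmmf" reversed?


Input string: 'ccddmmf'
Operation: reverse character order
Original order: 'c' -> 'c' -> 'd' -> 'd' -> 'm' -> 'm' -> 'f'
Reversed order: 'f' -> 'm' -> 'm' -> 'd' -> 'd' -> 'c' -> 'c'
Result: fmmddcc


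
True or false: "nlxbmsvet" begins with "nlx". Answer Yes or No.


Input string: 'nlxbmsvet'
Prefix to check: 'nlx'
First 3 characters of input: 'nlx'
Match: True
Result: Yes


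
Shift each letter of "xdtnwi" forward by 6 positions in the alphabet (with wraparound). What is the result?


Input: 'xdtnwi', shift = 6
Operation: for each letter, (position + 6) mod 26
Mapping: 'x'(23+6=29, 29 mod 26=3)->'d', 'd'(3+6=9)->'j', 't'(19+6=25)->'z', 'n'(13+6=19)->'t', 'w'(22+6=28, 28 mod 26=2)->'c', 'i'(8+6=14)->'o'
Result: djztco


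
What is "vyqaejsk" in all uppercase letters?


Input string: 'vyqaejsk'
Operation: convert each letter to uppercase
Mapping: 'v'->'V', 'y'->'Y', 'q'->'Q', 'a'->'A', 'e'->'E', 'j'->'J', 's'->'S', 'k'->'K'
Result: VYQAEJSK


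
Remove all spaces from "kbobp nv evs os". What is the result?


Input string: 'kbobp nv evs os'
Operation: remove all spaces
Words: 'kbobp', 'nv', 'evs', 'os'
Join without spaces: kbobpnvevsos


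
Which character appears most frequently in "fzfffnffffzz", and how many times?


Input: 'fzfffnffffzz'
Operation: tally each character
Counts: 'f':8, 'n':1, 'z':3
Maximum: 'f' appears 8 times


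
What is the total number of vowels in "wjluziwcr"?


Input string: 'wjluziwcr'
Operation: count vowels (a, e, i, o, u)
Scan: s[0]='w', s[1]='j', s[2]='l', s[3]='u' (vowel), s[4]='z', s[5]='i' (vowel), s[6]='w', s[7]='c', s[8]='r'
Vowels found: 2
Result: 2


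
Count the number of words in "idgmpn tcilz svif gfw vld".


Input string: 'idgmpn tcilz svif gfw vld'
Operation: split by spaces
Words found: 'idgmpn', 'tcilz', 'svif', 'gfw', 'vld'
Word count: 5


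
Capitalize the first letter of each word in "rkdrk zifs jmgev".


Input string: 'rkdrk zifs jmgev'
Operation: capitalize first letter of each word
Word transformations: 'rkdrk'->'Rkdrk', 'zifs'->'Zifs', 'jmgev'->'Jmgev'
Result: Rkdrk Zifs Jmgev


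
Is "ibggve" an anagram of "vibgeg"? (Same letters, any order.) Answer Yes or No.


String 1: 'vibgeg' -> sorted: 'beggiv'
String 2: 'ibggve' -> sorted: 'beggiv'
Compare sorted forms: 'beggiv' == 'beggiv'
Anagram: Yes


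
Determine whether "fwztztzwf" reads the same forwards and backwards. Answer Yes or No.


Input string: 'fwztztzwf'
Reversed: 'fwztztzwf'
Compare pairs: s[0]='f' vs s[8]='f' (match), s[1]='w' vs s[7]='w' (match), s[2]='z' vs s[6]='z' (match), s[3]='t' vs s[5]='t' (match)
Palindrome: Yes


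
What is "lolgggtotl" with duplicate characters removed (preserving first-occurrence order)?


Input: 'lolgggtotl'
Operation: keep first occurrence of each character
Scan: s[0]='l' new -> keep; s[1]='o' new -> keep; s[2]='l' seen -> skip; s[3]='g' new -> keep; s[4]='g' seen -> skip; s[5]='g' seen -> skip; s[6]='t' new -> keep; s[7]='o' seen -> skip; s[8]='t' seen -> skip; s[9]='l' seen -> skip
Result: logt


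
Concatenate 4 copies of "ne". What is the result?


Input string: 'ne'
Operation: repeat 4 times
Concatenation: 'ne' + 'ne' + 'ne' + 'ne'
Result: nenenene


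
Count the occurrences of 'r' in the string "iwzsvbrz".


Input string: 'iwzsvbrz'
Target character: 'r'
Scan each position: s[6]='r'
Matches found at indices: 6
Total: 1


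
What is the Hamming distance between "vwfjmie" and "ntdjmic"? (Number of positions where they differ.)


String 1: 'vwfjmie'
String 2: 'ntdjmic'
Compare each position: pos 0: 'v'!='n', pos 1: 'w'!='t', pos 2: 'f'!='d', pos 3: 'j'=='j', pos 4: 'm'=='m', pos 5: 'i'=='i', pos 6: 'e'!='c'
Differing positions: 4
Hamming distance: 4


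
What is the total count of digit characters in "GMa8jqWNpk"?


Input string: 'GMa8jqWNpk'
Operation: count digit characters (0-9)
Scan: 'G', 'M', 'a', '8'(digit), 'j', 'q', 'W', 'N', 'p', 'k'
Digits found: 1
Result: 1


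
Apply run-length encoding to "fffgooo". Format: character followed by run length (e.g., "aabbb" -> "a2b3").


Input: 'fffgooo'
Operation: identify consecutive runs
Runs: 'fff' -> f3, 'g' -> g1, 'ooo' -> o3
Encoded: f3g1o3


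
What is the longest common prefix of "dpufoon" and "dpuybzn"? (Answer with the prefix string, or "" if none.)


String 1: 'dpufoon'
String 2: 'dpuybzn'
Compare position by position:
pos 0: 'd' vs 'd' match
pos 1: 'p' vs 'p' match
pos 2: 'u' vs 'u' match
pos 3: 'f' vs 'y' differ -> stop
Longest common prefix: "dpu" (length 3)


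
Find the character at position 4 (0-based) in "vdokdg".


Input string: 'vdokdg'
Operation: get character at index 4
Index mapping: s[0]='v', s[1]='d', s[2]='o', s[3]='k', s[4]='d'
Result: 'd'


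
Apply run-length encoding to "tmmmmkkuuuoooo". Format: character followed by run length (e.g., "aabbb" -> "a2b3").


Input: 'tmmmmkkuuuoooo'
Operation: identify consecutive runs
Runs: 't' -> t1, 'mmmm' -> m4, 'kk' -> k2, 'uuu' -> u3, 'oooo' -> o4
Encoded: t1m4k2u3o4


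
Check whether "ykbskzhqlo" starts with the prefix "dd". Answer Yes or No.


Input string: 'ykbskzhqlo'
Prefix to check: 'dd'
First 2 characters of input: 'yk'
Match: False
Result: No


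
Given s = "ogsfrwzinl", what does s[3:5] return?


Input string: 'ogsfrwzinl'
Operation: slice [3:5]
Extract characters: s[3]='f', s[4]='r'
Result: fr


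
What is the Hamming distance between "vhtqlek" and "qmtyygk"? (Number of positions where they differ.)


String 1: 'vhtqlek'
String 2: 'qmtyygk'
Compare each position: pos 0: 'v'!='q', pos 1: 'h'!='m', pos 2: 't'=='t', pos 3: 'q'!='y', pos 4: 'l'!='y', pos 5: 'e'!='g', pos 6: 'k'=='k'
Differing positions: 5
Hamming distance: 5


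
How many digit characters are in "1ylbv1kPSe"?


Input string: '1ylbv1kPSe'
Operation: count digit characters (0-9)
Scan: '1'(digit), 'y', 'l', 'b', 'v', '1'(digit), 'k', 'P', 'S', 'e'
Digits found: 2
Result: 2


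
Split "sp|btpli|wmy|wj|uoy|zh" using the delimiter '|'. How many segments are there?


Input string: 'sp|btpli|wmy|wj|uoy|zh'
Delimiter: '|'
Split result: 'sp', 'btpli', 'wmy', 'wj', 'uoy', 'zh'
Number of parts: 6


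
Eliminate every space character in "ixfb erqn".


Input string: 'ixfb erqn'
Operation: remove all spaces
Words: 'ixfb', 'erqn'
Join without spaces: ixfberqn


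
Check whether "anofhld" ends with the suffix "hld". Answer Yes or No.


Input string: 'anofhld'
Suffix to check: 'hld'
Last 3 characters of input: 'hld'
Match: True
Result: Yes


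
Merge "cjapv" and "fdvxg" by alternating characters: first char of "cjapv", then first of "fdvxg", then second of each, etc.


String 1: 'cjapv'
String 2: 'fdvxg'
Operation: alternate characters
Pairs: 'c'+'f', 'j'+'d', 'a'+'v', 'p'+'x', 'v'+'g'
Result: cfjdavpxvg


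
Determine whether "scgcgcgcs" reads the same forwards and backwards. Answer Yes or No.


Input string: 'scgcgcgcs'
Reversed: 'scgcgcgcs'
Compare pairs: s[0]='s' vs s[8]='s' (match), s[1]='c' vs s[7]='c' (match), s[2]='g' vs s[6]='g' (match), s[3]='c' vs s[5]='c' (match)
Palindrome: Yes


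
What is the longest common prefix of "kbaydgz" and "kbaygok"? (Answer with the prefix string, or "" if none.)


String 1: 'kbaydgz'
String 2: 'kbaygok'
Compare position by position:
pos 0: 'k' vs 'k' match
pos 1: 'b' vs 'b' match
pos 2: 'a' vs 'a' match
pos 3: 'y' vs 'y' match
pos 4: 'd' vs 'g' differ -> stop
Longest common prefix: "kbay" (length 4)


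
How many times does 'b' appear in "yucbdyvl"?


Input string: 'yucbdyvl'
Target character: 'b'
Scan each position: s[3]='b'
Matches found at indices: 3
Total: 1


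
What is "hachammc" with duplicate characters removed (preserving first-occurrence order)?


Input: 'hachammc'
Operation: keep first occurrence of each character
Scan: s[0]='h' new -> keep; s[1]='a' new -> keep; s[2]='c' new -> keep; s[3]='h' seen -> skip; s[4]='a' seen -> skip; s[5]='m' new -> keep; s[6]='m' seen -> skip; s[7]='c' seen -> skip
Result: hacm


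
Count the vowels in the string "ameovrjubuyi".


Input string: 'ameovrjubuyi'
Operation: count vowels (a, e, i, o, u)
Scan: s[0]='a' (vowel), s[1]='m', s[2]='e' (vowel), s[3]='o' (vowel), s[4]='v', s[5]='r', s[6]='j', s[7]='u' (vowel), s[8]='b', s[9]='u' (vowel), s[10]='y', s[11]='i' (vowel)
Vowels found: 6
Result: 6


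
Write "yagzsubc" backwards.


Input string: 'yagzsubc'
Operation: reverse character order
Original order: 'y' -> 'a' -> 'g' -> 'z' -> 's' -> 'u' -> 'b' -> 'c'
Reversed order: 'c' -> 'b' -> 'u' -> 's' -> 'z' -> 'g' -> 'a' -> 'y'
Result: cbuszgay


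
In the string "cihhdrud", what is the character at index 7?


Input string: 'cihhdrud'
Operation: get character at index 7
Index mapping: s[0]='c', s[1]='i', s[2]='h', s[3]='h', s[4]='d', s[5]='r', s[6]='u', s[7]='d'
Result: 'd'


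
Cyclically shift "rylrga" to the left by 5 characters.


Input: 'rylrga', shift = 5
Operation: split at index 5 and swap parts
Front part s[0:5] = 'rylrg'
Back part s[5:] = 'a'
Rotated = back + front = 'a' + 'rylrg'
Result: arylrg


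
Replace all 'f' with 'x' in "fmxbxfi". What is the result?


Input string: 'fmxbxfi'
Operation: replace 'f' with 'x'
Positions of 'f': 0, 5
After replacement: xmxbxxi


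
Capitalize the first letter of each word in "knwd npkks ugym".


Input string: 'knwd npkks ugym'
Operation: capitalize first letter of each word
Word transformations: 'knwd'->'Knwd', 'npkks'->'Npkks', 'ugym'->'Ugym'
Result: Knwd Npkks Ugym


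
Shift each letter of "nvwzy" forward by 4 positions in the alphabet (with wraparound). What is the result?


Input: 'nvwzy', shift = 4
Operation: for each letter, (position + 4) mod 26
Mapping: 'n'(13+4=17)->'r', 'v'(21+4=25)->'z', 'w'(22+4=26, 26 mod 26=0)->'a', 'z'(25+4=29, 29 mod 26=3)->'d', 'y'(24+4=28, 28 mod 26=2)->'c'
Result: rzadc


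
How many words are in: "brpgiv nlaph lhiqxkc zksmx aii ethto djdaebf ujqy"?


Input string: 'brpgiv nlaph lhiqxkc zksmx aii ethto djdaebf ujqy'
Operation: split by spaces
Words found: 'brpgiv', 'nlaph', 'lhiqxkc', 'zksmx', 'aii', 'ethto', 'djdaebf', 'ujqy'
Word count: 8


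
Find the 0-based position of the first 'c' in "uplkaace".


Input string: 'uplkaace'
Target: 'c'
Scanning left to right: s[0]='u', s[1]='p', s[2]='l', s[3]='k', s[4]='a', s[5]='a', s[6]='c'
First match at index: 6


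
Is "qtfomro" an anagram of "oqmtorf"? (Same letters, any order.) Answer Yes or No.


String 1: 'oqmtorf' -> sorted: 'fmooqrt'
String 2: 'qtfomro' -> sorted: 'fmooqrt'
Compare sorted forms: 'fmooqrt' == 'fmooqrt'
Anagram: Yes


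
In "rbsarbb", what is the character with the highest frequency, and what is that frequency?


Input: 'rbsarbb'
Operation: tally each character
Counts: 'a':1, 'b':3, 'r':2, 's':1
Maximum: 'b' appears 3 times


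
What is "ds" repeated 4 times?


Input string: 'ds'
Operation: repeat 4 times
Concatenation: 'ds' + 'ds' + 'ds' + 'ds'
Result: dsdsdsds


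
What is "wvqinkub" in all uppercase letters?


Input string: 'wvqinkub'
Operation: convert each letter to uppercase
Mapping: 'w'->'W', 'v'->'V', 'q'->'Q', 'i'->'I', 'n'->'N', 'k'->'K', 'u'->'U', 'b'->'B'
Result: WVQINKUB


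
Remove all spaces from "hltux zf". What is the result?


Input string: 'hltux zf'
Operation: remove all spaces
Words: 'hltux', 'zf'
Join without spaces: hltuxzf


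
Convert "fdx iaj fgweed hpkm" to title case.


Input string: 'fdx iaj fgweed hpkm'
Operation: capitalize first letter of each word
Word transformations: 'fdx'->'Fdx', 'iaj'->'Iaj', 'fgweed'->'Fgweed', 'hpkm'->'Hpkm'
Result: Fdx Iaj Fgweed Hpkm


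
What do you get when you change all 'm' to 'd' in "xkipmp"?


Input string: 'xkipmp'
Operation: replace 'm' with 'd'
Positions of 'm': 4
After replacement: xkipdp


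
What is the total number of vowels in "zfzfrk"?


Input string: 'zfzfrk'
Operation: count vowels (a, e, i, o, u)
Scan: s[0]='z', s[1]='f', s[2]='z', s[3]='f', s[4]='r', s[5]='k'
Vowels found: 0
Result: 0


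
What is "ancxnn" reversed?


Input string: 'ancxnn'
Operation: reverse character order
Original order: 'a' -> 'n' -> 'c' -> 'x' -> 'n' -> 'n'
Reversed order: 'n' -> 'n' -> 'x' -> 'c' -> 'n' -> 'a'
Result: nnxcna


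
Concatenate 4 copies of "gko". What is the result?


Input string: 'gko'
Operation: repeat 4 times
Concatenation: 'gko' + 'gko' + 'gko' + 'gko'
Result: gkogkogkogko


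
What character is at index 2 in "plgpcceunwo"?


Input string: 'plgpcceunwo'
Operation: get character at index 2
Index mapping: s[0]='p', s[1]='l', s[2]='g'
Result: 'g'


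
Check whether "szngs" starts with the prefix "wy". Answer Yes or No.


Input string: 'szngs'
Prefix to check: 'wy'
First 2 characters of input: 'sz'
Match: False
Result: No


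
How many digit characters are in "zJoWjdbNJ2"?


Input string: 'zJoWjdbNJ2'
Operation: count digit characters (0-9)
Scan: 'z', 'J', 'o', 'W', 'j', 'd', 'b', 'N', 'J', '2'(digit)
Digits found: 1
Result: 1


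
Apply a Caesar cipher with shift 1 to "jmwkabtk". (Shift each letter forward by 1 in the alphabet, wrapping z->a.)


Input: 'jmwkabtk', shift = 1
Operation: for each letter, (position + 1) mod 26
Mapping: 'j'(9+1=10)->'k', 'm'(12+1=13)->'n', 'w'(22+1=23)->'x', 'k'(10+1=11)->'l', 'a'(0+1=1)->'b', 'b'(1+1=2)->'c', 't'(19+1=20)->'u', 'k'(10+1=11)->'l'
Result: knxlbcul


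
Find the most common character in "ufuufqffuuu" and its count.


Input: 'ufuufqffuuu'
Operation: tally each character
Counts: 'f':4, 'q':1, 'u':6
Maximum: 'u' appears 6 times


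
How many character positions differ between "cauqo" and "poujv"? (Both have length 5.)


String 1: 'cauqo'
String 2: 'poujv'
Compare each position: pos 0: 'c'!='p', pos 1: 'a'!='o', pos 2: 'u'=='u', pos 3: 'q'!='j', pos 4: 'o'!='v'
Differing positions: 4
Hamming distance: 4


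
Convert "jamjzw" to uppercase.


Input string: 'jamjzw'
Operation: convert each letter to uppercase
Mapping: 'j'->'J', 'a'->'A', 'm'->'M', 'j'->'J', 'z'->'Z', 'w'->'W'
Result: JAMJZW


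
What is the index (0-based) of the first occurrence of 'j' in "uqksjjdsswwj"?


Input string: 'uqksjjdsswwj'
Target: 'j'
Scanning left to right: s[0]='u', s[1]='q', s[2]='k', s[3]='s', s[4]='j'
First match at index: 4


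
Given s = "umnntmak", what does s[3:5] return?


Input string: 'umnntmak'
Operation: slice [3:5]
Extract characters: s[3]='n', s[4]='t'
Result: nt


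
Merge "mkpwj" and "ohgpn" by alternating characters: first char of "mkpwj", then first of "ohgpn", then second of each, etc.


String 1: 'mkpwj'
String 2: 'ohgpn'
Operation: alternate characters
Pairs: 'm'+'o', 'k'+'h', 'p'+'g', 'w'+'p', 'j'+'n'
Result: mokhpgwpjn


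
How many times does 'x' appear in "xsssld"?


Input string: 'xsssld'
Target character: 'x'
Scan each position: s[0]='x'
Matches found at indices: 0
Total: 1


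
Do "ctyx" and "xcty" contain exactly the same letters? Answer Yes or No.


String 1: 'ctyx' -> sorted: 'ctxy'
String 2: 'xcty' -> sorted: 'ctxy'
Compare sorted forms: 'ctxy' == 'ctxy'
Anagram: Yes


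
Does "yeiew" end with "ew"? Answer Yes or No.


Input string: 'yeiew'
Suffix to check: 'ew'
Last 2 characters of input: 'ew'
Match: True
Result: Yes


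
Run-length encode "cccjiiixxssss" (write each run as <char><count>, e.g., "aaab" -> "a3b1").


Input: 'cccjiiixxssss'
Operation: identify consecutive runs
Runs: 'ccc' -> c3, 'j' -> j1, 'iii' -> i3, 'xx' -> x2, 'ssss' -> s4
Encoded: c3j1i3x2s4


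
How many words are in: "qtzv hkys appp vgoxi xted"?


Input string: 'qtzv hkys appp vgoxi xted'
Operation: split by spaces
Words found: 'qtzv', 'hkys', 'appp', 'vgoxi', 'xted'
Word count: 5


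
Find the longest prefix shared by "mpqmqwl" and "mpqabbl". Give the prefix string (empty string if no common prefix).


String 1: 'mpqmqwl'
String 2: 'mpqabbl'
Compare position by position:
pos 0: 'm' vs 'm' match
pos 1: 'p' vs 'p' match
pos 2: 'q' vs 'q' match
pos 3: 'm' vs 'a' differ -> stop
Longest common prefix: "mpq" (length 3)


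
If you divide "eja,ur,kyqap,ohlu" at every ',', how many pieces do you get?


Input string: 'eja,ur,kyqap,ohlu'
Delimiter: ','
Split result: 'eja', 'ur', 'kyqap', 'ohlu'
Number of parts: 4


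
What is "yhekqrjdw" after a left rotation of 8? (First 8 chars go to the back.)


Input: 'yhekqrjdw', shift = 8
Operation: split at index 8 and swap parts
Front part s[0:8] = 'yhekqrjd'
Back part s[8:] = 'w'
Rotated = back + front = 'w' + 'yhekqrjd'
Result: wyhekqrjd


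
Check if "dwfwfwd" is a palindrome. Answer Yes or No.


Input string: 'dwfwfwd'
Reversed: 'dwfwfwd'
Compare pairs: s[0]='d' vs s[6]='d' (match), s[1]='w' vs s[5]='w' (match), s[2]='f' vs s[4]='f' (match)
Palindrome: Yes


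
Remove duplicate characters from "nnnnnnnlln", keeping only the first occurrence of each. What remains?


Input: 'nnnnnnnlln'
Operation: keep first occurrence of each character
Scan: s[0]='n' new -> keep; s[1]='n' seen -> skip; s[2]='n' seen -> skip; s[3]='n' seen -> skip; s[4]='n' seen -> skip; s[5]='n' seen -> skip; s[6]='n' seen -> skip; s[7]='l' new -> keep; s[8]='l' seen -> skip; s[9]='n' seen -> skip
Result: nl


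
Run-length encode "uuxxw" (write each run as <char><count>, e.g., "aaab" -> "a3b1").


Input: 'uuxxw'
Operation: identify consecutive runs
Runs: 'uu' -> u2, 'xx' -> x2, 'w' -> w1
Encoded: u2x2w1


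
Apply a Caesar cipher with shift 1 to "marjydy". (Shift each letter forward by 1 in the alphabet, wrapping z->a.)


Input: 'marjydy', shift = 1
Operation: for each letter, (position + 1) mod 26
Mapping: 'm'(12+1=13)->'n', 'a'(0+1=1)->'b', 'r'(17+1=18)->'s', 'j'(9+1=10)->'k', 'y'(24+1=25)->'z', 'd'(3+1=4)->'e', 'y'(24+1=25)->'z'
Result: nbskzez


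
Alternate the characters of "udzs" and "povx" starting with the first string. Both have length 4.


String 1: 'udzs'
String 2: 'povx'
Operation: alternate characters
Pairs: 'u'+'p', 'd'+'o', 'z'+'v', 's'+'x'
Result: updozvsx


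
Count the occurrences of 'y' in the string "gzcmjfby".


Input string: 'gzcmjfby'
Target character: 'y'
Scan each position: s[7]='y'
Matches found at indices: 7
Total: 1


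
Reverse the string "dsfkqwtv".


Input string: 'dsfkqwtv'
Operation: reverse character order
Original order: 'd' -> 's' -> 'f' -> 'k' -> 'q' -> 'w' -> 't' -> 'v'
Reversed order: 'v' -> 't' -> 'w' -> 'q' -> 'k' -> 'f' -> 's' -> 'd'
Result: vtwqkfsd


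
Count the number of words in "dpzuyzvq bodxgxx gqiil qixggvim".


Input string: 'dpzuyzvq bodxgxx gqiil qixggvim'
Operation: split by spaces
Words found: 'dpzuyzvq', 'bodxgxx', 'gqiil', 'qixggvim'
Word count: 4


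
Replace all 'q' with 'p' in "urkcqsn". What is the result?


Input string: 'urkcqsn'
Operation: replace 'q' with 'p'
Positions of 'q': 4
After replacement: urkcpsn


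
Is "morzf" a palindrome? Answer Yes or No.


Input string: 'morzf'
Reversed: 'fzrom'
Compare pairs: s[0]='m' vs s[4]='f' (mismatch), s[1]='o' vs s[3]='z' (mismatch)
Palindrome: No


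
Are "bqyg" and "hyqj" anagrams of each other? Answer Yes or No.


String 1: 'bqyg' -> sorted: 'bgqy'
String 2: 'hyqj' -> sorted: 'hjqy'
Compare sorted forms: 'bgqy' != 'hjqy'
Anagram: No


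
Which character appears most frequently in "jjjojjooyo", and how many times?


Input: 'jjjojjooyo'
Operation: tally each character
Counts: 'j':5, 'o':4, 'y':1
Maximum: 'j' appears 5 times


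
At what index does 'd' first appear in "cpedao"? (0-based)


Input string: 'cpedao'
Target: 'd'
Scanning left to right: s[0]='c', s[1]='p', s[2]='e', s[3]='d'
First match at index: 3


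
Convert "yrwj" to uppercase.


Input string: 'yrwj'
Operation: convert each letter to uppercase
Mapping: 'y'->'Y', 'r'->'R', 'w'->'W', 'j'->'J'
Result: YRWJ


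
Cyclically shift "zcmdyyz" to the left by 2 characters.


Input: 'zcmdyyz', shift = 2
Operation: split at index 2 and swap parts
Front part s[0:2] = 'zc'
Back part s[2:] = 'mdyyz'
Rotated = back + front = 'mdyyz' + 'zc'
Result: mdyyzzc


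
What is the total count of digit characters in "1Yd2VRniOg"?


Input string: '1Yd2VRniOg'
Operation: count digit characters (0-9)
Scan: '1'(digit), 'Y', 'd', '2'(digit), 'V', 'R', 'n', 'i', 'O', 'g'
Digits found: 2
Result: 2


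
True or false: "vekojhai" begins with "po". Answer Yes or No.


Input string: 'vekojhai'
Prefix to check: 'po'
First 2 characters of input: 've'
Match: False
Result: No


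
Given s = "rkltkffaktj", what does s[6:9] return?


Input string: 'rkltkffaktj'
Operation: slice [6:9]
Extract characters: s[6]='f', s[7]='a', s[8]='k'
Result: fak


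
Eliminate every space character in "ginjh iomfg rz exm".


Input string: 'ginjh iomfg rz exm'
Operation: remove all spaces
Words: 'ginjh', 'iomfg', 'rz', 'exm'
Join without spaces: ginjhiomfgrzexm


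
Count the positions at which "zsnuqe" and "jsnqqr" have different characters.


String 1: 'zsnuqe'
String 2: 'jsnqqr'
Compare each position: pos 0: 'z'!='j', pos 1: 's'=='s', pos 2: 'n'=='n', pos 3: 'u'!='q', pos 4: 'q'=='q', pos 5: 'e'!='r'
Differing positions: 3
Hamming distance: 3


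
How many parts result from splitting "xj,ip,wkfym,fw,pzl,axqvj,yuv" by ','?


Input string: 'xj,ip,wkfym,fw,pzl,axqvj,yuv'
Delimiter: ','
Split result: 'xj', 'ip', 'wkfym', 'fw', 'pzl', 'axqvj', 'yuv'
Number of parts: 7


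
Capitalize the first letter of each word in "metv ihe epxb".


Input string: 'metv ihe epxb'
Operation: capitalize first letter of each word
Word transformations: 'metv'->'Metv', 'ihe'->'Ihe', 'epxb'->'Epxb'
Result: Metv Ihe Epxb


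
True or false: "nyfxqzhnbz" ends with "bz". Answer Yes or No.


Input string: 'nyfxqzhnbz'
Suffix to check: 'bz'
Last 2 characters of input: 'bz'
Match: True
Result: Yes


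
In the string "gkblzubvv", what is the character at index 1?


Input string: 'gkblzubvv'
Operation: get character at index 1
Index mapping: s[0]='g', s[1]='k'
Result: 'k'


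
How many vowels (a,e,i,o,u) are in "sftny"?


Input string: 'sftny'
Operation: count vowels (a, e, i, o, u)
Scan: s[0]='s', s[1]='f', s[2]='t', s[3]='n', s[4]='y'
Vowels found: 0
Result: 0


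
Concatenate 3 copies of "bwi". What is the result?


Input string: 'bwi'
Operation: repeat 3 times
Concatenation: 'bwi' + 'bwi' + 'bwi'
Result: bwibwibwi


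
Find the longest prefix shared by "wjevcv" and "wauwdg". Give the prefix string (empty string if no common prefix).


String 1: 'wjevcv'
String 2: 'wauwdg'
Compare position by position:
pos 0: 'w' vs 'w' match
pos 1: 'j' vs 'a' differ -> stop
Longest common prefix: "w" (length 1)


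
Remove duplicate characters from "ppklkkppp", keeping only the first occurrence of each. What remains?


Input: 'ppklkkppp'
Operation: keep first occurrence of each character
Scan: s[0]='p' new -> keep; s[1]='p' seen -> skip; s[2]='k' new -> keep; s[3]='l' new -> keep; s[4]='k' seen -> skip; s[5]='k' seen -> skip; s[6]='p' seen -> skip; s[7]='p' seen -> skip; s[8]='p' seen -> skip
Result: pkl


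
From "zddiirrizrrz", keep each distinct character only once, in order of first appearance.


Input: 'zddiirrizrrz'
Operation: keep first occurrence of each character
Scan: s[0]='z' new -> keep; s[1]='d' new -> keep; s[2]='d' seen -> skip; s[3]='i' new -> keep; s[4]='i' seen -> skip; s[5]='r' new -> keep; s[6]='r' seen -> skip; s[7]='i' seen -> skip; s[8]='z' seen -> skip; s[9]='r' seen -> skip; s[10]='r' seen -> skip; s[11]='z' seen -> skip
Result: zdir


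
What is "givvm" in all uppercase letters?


Input string: 'givvm'
Operation: convert each letter to uppercase
Mapping: 'g'->'G', 'i'->'I', 'v'->'V', 'v'->'V', 'm'->'M'
Result: GIVVM


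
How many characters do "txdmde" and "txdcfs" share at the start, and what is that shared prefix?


String 1: 'txdmde'
String 2: 'txdcfs'
Compare position by position:
pos 0: 't' vs 't' match
pos 1: 'x' vs 'x' match
pos 2: 'd' vs 'd' match
pos 3: 'm' vs 'c' differ -> stop
Longest common prefix: "txd" (length 3)


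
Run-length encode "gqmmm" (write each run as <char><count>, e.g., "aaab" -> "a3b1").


Input: 'gqmmm'
Operation: identify consecutive runs
Runs: 'g' -> g1, 'q' -> q1, 'mmm' -> m3
Encoded: g1q1m3


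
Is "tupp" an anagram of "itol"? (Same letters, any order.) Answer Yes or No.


String 1: 'itol' -> sorted: 'ilot'
String 2: 'tupp' -> sorted: 'pptu'
Compare sorted forms: 'ilot' != 'pptu'
Anagram: No


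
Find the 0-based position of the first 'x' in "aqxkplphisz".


Input string: 'aqxkplphisz'
Target: 'x'
Scanning left to right: s[0]='a', s[1]='q', s[2]='x'
First match at index: 2


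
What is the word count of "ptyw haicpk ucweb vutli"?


Input string: 'ptyw haicpk ucweb vutli'
Operation: split by spaces
Words found: 'ptyw', 'haicpk', 'ucweb', 'vutli'
Word count: 4


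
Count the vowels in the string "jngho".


Input string: 'jngho'
Operation: count vowels (a, e, i, o, u)
Scan: s[0]='j', s[1]='n', s[2]='g', s[3]='h', s[4]='o' (vowel)
Vowels found: 1
Result: 1


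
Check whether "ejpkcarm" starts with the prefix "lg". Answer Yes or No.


Input string: 'ejpkcarm'
Prefix to check: 'lg'
First 2 characters of input: 'ej'
Match: False
Result: No


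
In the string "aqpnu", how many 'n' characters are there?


Input string: 'aqpnu'
Target character: 'n'
Scan each position: s[3]='n'
Matches found at indices: 3
Total: 1


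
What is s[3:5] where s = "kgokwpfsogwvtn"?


Input string: 'kgokwpfsogwvtn'
Operation: slice [3:5]
Extract characters: s[3]='k', s[4]='w'
Result: kw


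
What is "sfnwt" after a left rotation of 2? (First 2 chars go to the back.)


Input: 'sfnwt', shift = 2
Operation: split at index 2 and swap parts
Front part s[0:2] = 'sf'
Back part s[2:] = 'nwt'
Rotated = back + front = 'nwt' + 'sf'
Result: nwtsf


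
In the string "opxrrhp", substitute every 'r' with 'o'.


Input string: 'opxrrhp'
Operation: replace 'r' with 'o'
Positions of 'r': 3, 4
After replacement: opxoohp


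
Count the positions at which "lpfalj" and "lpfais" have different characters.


String 1: 'lpfalj'
String 2: 'lpfais'
Compare each position: pos 0: 'l'=='l', pos 1: 'p'=='p', pos 2: 'f'=='f', pos 3: 'a'=='a', pos 4: 'l'!='i', pos 5: 'j'!='s'
Differing positions: 2
Hamming distance: 2


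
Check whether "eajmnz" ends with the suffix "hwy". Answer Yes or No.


Input string: 'eajmnz'
Suffix to check: 'hwy'
Last 3 characters of input: 'mnz'
Match: False
Result: No


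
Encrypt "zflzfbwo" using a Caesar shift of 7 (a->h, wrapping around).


Input: 'zflzfbwo', shift = 7
Operation: for each letter, (position + 7) mod 26
Mapping: 'z'(25+7=32, 32 mod 26=6)->'g', 'f'(5+7=12)->'m', 'l'(11+7=18)->'s', 'z'(25+7=32, 32 mod 26=6)->'g', 'f'(5+7=12)->'m', 'b'(1+7=8)->'i', 'w'(22+7=29, 29 mod 26=3)->'d', 'o'(14+7=21)->'v'
Result: gmsgmidv


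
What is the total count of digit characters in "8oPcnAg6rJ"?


Input string: '8oPcnAg6rJ'
Operation: count digit characters (0-9)
Scan: '8'(digit), 'o', 'P', 'c', 'n', 'A', 'g', '6'(digit), 'r', 'J'
Digits found: 2
Result: 2


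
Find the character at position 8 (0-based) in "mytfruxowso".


Input string: 'mytfruxowso'
Operation: get character at index 8
Index mapping: s[0]='m', s[1]='y', s[2]='t', s[3]='f', s[4]='r', s[5]='u', s[6]='x', s[7]='o', s[8]='w'
Result: 'w'


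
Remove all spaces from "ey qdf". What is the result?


Input string: 'ey qdf'
Operation: remove all spaces
Words: 'ey', 'qdf'
Join without spaces: eyqdf


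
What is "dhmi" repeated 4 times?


Input string: 'dhmi'
Operation: repeat 4 times
Concatenation: 'dhmi' + 'dhmi' + 'dhmi' + 'dhmi'
Result: dhmidhmidhmidhmi


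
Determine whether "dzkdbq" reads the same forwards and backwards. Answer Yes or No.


Input string: 'dzkdbq'
Reversed: 'qbdkzd'
Compare pairs: s[0]='d' vs s[5]='q' (mismatch), s[1]='z' vs s[4]='b' (mismatch), s[2]='k' vs s[3]='d' (mismatch)
Palindrome: No


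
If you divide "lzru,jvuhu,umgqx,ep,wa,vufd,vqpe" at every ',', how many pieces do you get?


Input string: 'lzru,jvuhu,umgqx,ep,wa,vufd,vqpe'
Delimiter: ','
Split result: 'lzru', 'jvuhu', 'umgqx', 'ep', 'wa', 'vufd', 'vqpe'
Number of parts: 7


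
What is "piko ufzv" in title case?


Input string: 'piko ufzv'
Operation: capitalize first letter of each word
Word transformations: 'piko'->'Piko', 'ufzv'->'Ufzv'
Result: Piko Ufzv


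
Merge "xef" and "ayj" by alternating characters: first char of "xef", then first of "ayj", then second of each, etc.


String 1: 'xef'
String 2: 'ayj'
Operation: alternate characters
Pairs: 'x'+'a', 'e'+'y', 'f'+'j'
Result: xaeyfj


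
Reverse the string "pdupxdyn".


Input string: 'pdupxdyn'
Operation: reverse character order
Original order: 'p' -> 'd' -> 'u' -> 'p' -> 'x' -> 'd' -> 'y' -> 'n'
Reversed order: 'n' -> 'y' -> 'd' -> 'x' -> 'p' -> 'u' -> 'd' -> 'p'
Result: nydxpudp


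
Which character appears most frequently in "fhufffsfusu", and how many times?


Input: 'fhufffsfusu'
Operation: tally each character
Counts: 'f':5, 'h':1, 's':2, 'u':3
Maximum: 'f' appears 5 times


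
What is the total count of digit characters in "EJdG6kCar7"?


Input string: 'EJdG6kCar7'
Operation: count digit characters (0-9)
Scan: 'E', 'J', 'd', 'G', '6'(digit), 'k', 'C', 'a', 'r', '7'(digit)
Digits found: 2
Result: 2


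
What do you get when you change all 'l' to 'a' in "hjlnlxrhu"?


Input string: 'hjlnlxrhu'
Operation: replace 'l' with 'a'
Positions of 'l': 2, 4
After replacement: hjanaxrhu


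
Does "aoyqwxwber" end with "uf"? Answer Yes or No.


Input string: 'aoyqwxwber'
Suffix to check: 'uf'
Last 2 characters of input: 'er'
Match: False
Result: No


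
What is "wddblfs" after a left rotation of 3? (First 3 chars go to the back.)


Input: 'wddblfs', shift = 3
Operation: split at index 3 and swap parts
Front part s[0:3] = 'wdd'
Back part s[3:] = 'blfs'
Rotated = back + front = 'blfs' + 'wdd'
Result: blfswdd


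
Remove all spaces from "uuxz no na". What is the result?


Input string: 'uuxz no na'
Operation: remove all spaces
Words: 'uuxz', 'no', 'na'
Join without spaces: uuxznona


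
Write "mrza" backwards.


Input string: 'mrza'
Operation: reverse character order
Original order: 'm' -> 'r' -> 'z' -> 'a'
Reversed order: 'a' -> 'z' -> 'r' -> 'm'
Result: azrm


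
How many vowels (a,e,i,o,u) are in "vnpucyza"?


Input string: 'vnpucyza'
Operation: count vowels (a, e, i, o, u)
Scan: s[0]='v', s[1]='n', s[2]='p', s[3]='u' (vowel), s[4]='c', s[5]='y', s[6]='z', s[7]='a' (vowel)
Vowels found: 2
Result: 2


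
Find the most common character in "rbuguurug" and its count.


Input: 'rbuguurug'
Operation: tally each character
Counts: 'b':1, 'g':2, 'r':2, 'u':4
Maximum: 'u' appears 4 times


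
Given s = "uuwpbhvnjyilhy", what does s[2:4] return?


Input string: 'uuwpbhvnjyilhy'
Operation: slice [2:4]
Extract characters: s[2]='w', s[3]='p'
Result: wp


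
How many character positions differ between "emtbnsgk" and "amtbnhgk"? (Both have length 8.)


String 1: 'emtbnsgk'
String 2: 'amtbnhgk'
Compare each position: pos 0: 'e'!='a', pos 1: 'm'=='m', pos 2: 't'=='t', pos 3: 'b'=='b', pos 4: 'n'=='n', pos 5: 's'!='h', pos 6: 'g'=='g', pos 7: 'k'=='k'
Differing positions: 2
Hamming distance: 2


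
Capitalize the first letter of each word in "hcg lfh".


Input string: 'hcg lfh'
Operation: capitalize first letter of each word
Word transformations: 'hcg'->'Hcg', 'lfh'->'Lfh'
Result: Hcg Lfh


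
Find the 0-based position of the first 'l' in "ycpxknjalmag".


Input string: 'ycpxknjalmag'
Target: 'l'
Scanning left to right: s[0]='y', s[1]='c', s[2]='p', s[3]='x', s[4]='k', s[5]='n', s[6]='j', s[7]='a', s[8]='l'
First match at index: 8


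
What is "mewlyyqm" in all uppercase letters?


Input string: 'mewlyyqm'
Operation: convert each letter to uppercase
Mapping: 'm'->'M', 'e'->'E', 'w'->'W', 'l'->'L', 'y'->'Y', 'y'->'Y', 'q'->'Q', 'm'->'M'
Result: MEWLYYQM


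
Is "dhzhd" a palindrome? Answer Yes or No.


Input string: 'dhzhd'
Reversed: 'dhzhd'
Compare pairs: s[0]='d' vs s[4]='d' (match), s[1]='h' vs s[3]='h' (match)
Palindrome: Yes


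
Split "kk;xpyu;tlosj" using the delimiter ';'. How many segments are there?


Input string: 'kk;xpyu;tlosj'
Delimiter: ';'
Split result: 'kk', 'xpyu', 'tlosj'
Number of parts: 3


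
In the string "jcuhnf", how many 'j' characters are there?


Input string: 'jcuhnf'
Target character: 'j'
Scan each position: s[0]='j'
Matches found at indices: 0
Total: 1


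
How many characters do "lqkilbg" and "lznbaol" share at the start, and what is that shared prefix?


String 1: 'lqkilbg'
String 2: 'lznbaol'
Compare position by position:
pos 0: 'l' vs 'l' match
pos 1: 'q' vs 'z' differ -> stop
Longest common prefix: "l" (length 1)


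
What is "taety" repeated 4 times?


Input string: 'taety'
Operation: repeat 4 times
Concatenation: 'taety' + 'taety' + 'taety' + 'taety'
Result: taetytaetytaetytaety


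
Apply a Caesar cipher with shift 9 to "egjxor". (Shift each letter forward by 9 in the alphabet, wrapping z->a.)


Input: 'egjxor', shift = 9
Operation: for each letter, (position + 9) mod 26
Mapping: 'e'(4+9=13)->'n', 'g'(6+9=15)->'p', 'j'(9+9=18)->'s', 'x'(23+9=32, 32 mod 26=6)->'g', 'o'(14+9=23)->'x', 'r'(17+9=26, 26 mod 26=0)->'a'
Result: npsgxa


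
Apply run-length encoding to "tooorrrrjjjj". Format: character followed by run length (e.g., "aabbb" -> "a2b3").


Input: 'tooorrrrjjjj'
Operation: identify consecutive runs
Runs: 't' -> t1, 'ooo' -> o3, 'rrrr' -> r4, 'jjjj' -> j4
Encoded: t1o3r4j4


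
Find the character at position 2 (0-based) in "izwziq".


Input string: 'izwziq'
Operation: get character at index 2
Index mapping: s[0]='i', s[1]='z', s[2]='w'
Result: 'w'


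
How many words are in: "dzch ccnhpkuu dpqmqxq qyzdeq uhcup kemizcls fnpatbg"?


Input string: 'dzch ccnhpkuu dpqmqxq qyzdeq uhcup kemizcls fnpatbg'
Operation: split by spaces
Words found: 'dzch', 'ccnhpkuu', 'dpqmqxq', 'qyzdeq', 'uhcup', 'kemizcls', 'fnpatbg'
Word count: 7


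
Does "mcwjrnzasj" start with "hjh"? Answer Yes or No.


Input string: 'mcwjrnzasj'
Prefix to check: 'hjh'
First 3 characters of input: 'mcw'
Match: False
Result: No


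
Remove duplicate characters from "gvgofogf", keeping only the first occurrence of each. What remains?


Input: 'gvgofogf'
Operation: keep first occurrence of each character
Scan: s[0]='g' new -> keep; s[1]='v' new -> keep; s[2]='g' seen -> skip; s[3]='o' new -> keep; s[4]='f' new -> keep; s[5]='o' seen -> skip; s[6]='g' seen -> skip; s[7]='f' seen -> skip
Result: gvof


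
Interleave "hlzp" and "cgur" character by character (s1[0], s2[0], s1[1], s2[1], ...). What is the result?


String 1: 'hlzp'
String 2: 'cgur'
Operation: alternate characters
Pairs: 'h'+'c', 'l'+'g', 'z'+'u', 'p'+'r'
Result: hclgzupr


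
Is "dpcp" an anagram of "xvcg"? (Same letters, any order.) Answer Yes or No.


String 1: 'xvcg' -> sorted: 'cgvx'
String 2: 'dpcp' -> sorted: 'cdpp'
Compare sorted forms: 'cgvx' != 'cdpp'
Anagram: No


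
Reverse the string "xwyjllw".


Input string: 'xwyjllw'
Operation: reverse character order
Original order: 'x' -> 'w' -> 'y' -> 'j' -> 'l' -> 'l' -> 'w'
Reversed order: 'w' -> 'l' -> 'l' -> 'j' -> 'y' -> 'w' -> 'x'
Result: wlljywx


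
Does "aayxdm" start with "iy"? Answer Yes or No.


Input string: 'aayxdm'
Prefix to check: 'iy'
First 2 characters of input: 'aa'
Match: False
Result: No


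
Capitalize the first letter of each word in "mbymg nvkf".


Input string: 'mbymg nvkf'
Operation: capitalize first letter of each word
Word transformations: 'mbymg'->'Mbymg', 'nvkf'->'Nvkf'
Result: Mbymg Nvkf


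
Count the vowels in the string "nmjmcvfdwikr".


Input string: 'nmjmcvfdwikr'
Operation: count vowels (a, e, i, o, u)
Scan: s[0]='n', s[1]='m', s[2]='j', s[3]='m', s[4]='c', s[5]='v', s[6]='f', s[7]='d', s[8]='w', s[9]='i' (vowel), s[10]='k', s[11]='r'
Vowels found: 1
Result: 1


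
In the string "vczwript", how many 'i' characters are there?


Input string: 'vczwript'
Target character: 'i'
Scan each position: s[5]='i'
Matches found at indices: 5
Total: 1


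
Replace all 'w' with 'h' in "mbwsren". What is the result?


Input string: 'mbwsren'
Operation: replace 'w' with 'h'
Positions of 'w': 2
After replacement: mbhsren


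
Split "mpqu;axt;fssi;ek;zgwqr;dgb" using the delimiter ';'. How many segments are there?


Input string: 'mpqu;axt;fssi;ek;zgwqr;dgb'
Delimiter: ';'
Split result: 'mpqu', 'axt', 'fssi', 'ek', 'zgwqr', 'dgb'
Number of parts: 6


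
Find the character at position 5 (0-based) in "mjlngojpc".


Input string: 'mjlngojpc'
Operation: get character at index 5
Index mapping: s[0]='m', s[1]='j', s[2]='l', s[3]='n', s[4]='g', s[5]='o'
Result: 'o'


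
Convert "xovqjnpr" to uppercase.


Input string: 'xovqjnpr'
Operation: convert each letter to uppercase
Mapping: 'x'->'X', 'o'->'O', 'v'->'V', 'q'->'Q', 'j'->'J', 'n'->'N', 'p'->'P', 'r'->'R'
Result: XOVQJNPR


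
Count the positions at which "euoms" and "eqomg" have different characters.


String 1: 'euoms'
String 2: 'eqomg'
Compare each position: pos 0: 'e'=='e', pos 1: 'u'!='q', pos 2: 'o'=='o', pos 3: 'm'=='m', pos 4: 's'!='g'
Differing positions: 2
Hamming distance: 2


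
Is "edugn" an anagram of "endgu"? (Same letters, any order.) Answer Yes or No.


String 1: 'endgu' -> sorted: 'degnu'
String 2: 'edugn' -> sorted: 'degnu'
Compare sorted forms: 'degnu' == 'degnu'
Anagram: Yes


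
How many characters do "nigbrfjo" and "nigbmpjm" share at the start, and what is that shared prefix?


String 1: 'nigbrfjo'
String 2: 'nigbmpjm'
Compare position by position:
pos 0: 'n' vs 'n' match
pos 1: 'i' vs 'i' match
pos 2: 'g' vs 'g' match
pos 3: 'b' vs 'b' match
pos 4: 'r' vs 'm' differ -> stop
Longest common prefix: "nigb" (length 4)


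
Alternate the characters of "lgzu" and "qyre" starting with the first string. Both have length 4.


String 1: 'lgzu'
String 2: 'qyre'
Operation: alternate characters
Pairs: 'l'+'q', 'g'+'y', 'z'+'r', 'u'+'e'
Result: lqgyzrue


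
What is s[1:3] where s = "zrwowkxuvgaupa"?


Input string: 'zrwowkxuvgaupa'
Operation: slice [1:3]
Extract characters: s[1]='r', s[2]='w'
Result: rw


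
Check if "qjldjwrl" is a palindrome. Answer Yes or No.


Input string: 'qjldjwrl'
Reversed: 'lrwjdljq'
Compare pairs: s[0]='q' vs s[7]='l' (mismatch), s[1]='j' vs s[6]='r' (mismatch), s[2]='l' vs s[5]='w' (mismatch), s[3]='d' vs s[4]='j' (mismatch)
Palindrome: No
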